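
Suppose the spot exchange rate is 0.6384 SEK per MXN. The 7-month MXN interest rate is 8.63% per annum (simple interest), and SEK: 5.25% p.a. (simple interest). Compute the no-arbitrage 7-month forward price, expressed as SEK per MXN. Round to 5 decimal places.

T = 7/12 years.
SEK growth factor: 1 + 0.0525×7/12 = 1.030625.
MXN accumulates by 1 + 0.0863×7/12 = 1.0503417.
CIP: F = S · (grow SEK)/(grow MXN) = 0.6384 × 1.030625/1.0503417 = 0.6264161 SEK per MXN.

0.62642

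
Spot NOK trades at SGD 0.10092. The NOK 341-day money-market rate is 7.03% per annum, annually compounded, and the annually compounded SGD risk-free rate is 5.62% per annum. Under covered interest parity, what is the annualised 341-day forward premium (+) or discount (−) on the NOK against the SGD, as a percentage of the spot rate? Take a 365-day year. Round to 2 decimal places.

-1.32%

T = 341/365 years.
No-arbitrage forward: 0.10092 × 1.0524095 / 1.0655294 = 0.09967737 SGD/NOK.
Annualised premium = (F − S)/S × (1/T) = (0.09967737 − 0.10092)/0.10092 ÷ (341/365) = -1.32%.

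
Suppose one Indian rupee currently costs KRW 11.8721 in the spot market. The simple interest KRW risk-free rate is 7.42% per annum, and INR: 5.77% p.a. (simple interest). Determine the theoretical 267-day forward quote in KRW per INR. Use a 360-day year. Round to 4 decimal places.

12.0114

T = 267/360 years.
KRW accumulates by 1 + 0.0742×267/360 = 1.05503167.
INR growth factor: 1 + 0.0577×267/360 = 1.04279417.
So F = 11.8721 × 1.05503167 / 1.04279417 = 12.011423 (KRW/INR).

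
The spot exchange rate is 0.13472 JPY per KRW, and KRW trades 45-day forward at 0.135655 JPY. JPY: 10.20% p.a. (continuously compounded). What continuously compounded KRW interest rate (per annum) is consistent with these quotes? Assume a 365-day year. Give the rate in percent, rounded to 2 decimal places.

T = 45/365 years.
CIP gives F = S · g_JPY/g_KRW, so g_JPY/g_KRW = 0.135655/0.13472 = 1.0069403.
The JPY side grows by e^(0.1020×45/365) = 1.0126547.
That pins the KRW growth at 1.005675.
Take logs: ln 1.005675 / (45/365) = 0.045900, so 4.59%.

4.59%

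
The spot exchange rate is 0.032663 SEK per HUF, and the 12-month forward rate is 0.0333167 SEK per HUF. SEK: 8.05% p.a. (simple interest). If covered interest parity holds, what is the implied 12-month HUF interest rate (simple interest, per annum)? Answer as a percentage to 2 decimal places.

5.93%

T = 1 year.
By CIP, F/S equals the SEK-to-HUF growth ratio: 0.0333167/0.032663 = 1.0200135.
The SEK side grows by 1 + 0.0805×1 = 1.080500.
So the HUF growth factor = 1.0592997.
r = (1.0592997 − 1)/1 = 0.059300 → 5.93%.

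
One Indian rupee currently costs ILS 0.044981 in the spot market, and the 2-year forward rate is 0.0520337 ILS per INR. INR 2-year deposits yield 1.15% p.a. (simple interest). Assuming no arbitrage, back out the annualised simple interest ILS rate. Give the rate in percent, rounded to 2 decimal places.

T = 2 years.
F/S = 0.0520337/0.044981 = 1.1567929 = (growth of ILS) / (growth of INR).
INR growth factor: 1 + 0.0115×2 = 1.023000.
Hence g_ILS = 1.1833991.
r = (1.1833991 − 1)/2 = 0.091700 → 9.17%.

9.17%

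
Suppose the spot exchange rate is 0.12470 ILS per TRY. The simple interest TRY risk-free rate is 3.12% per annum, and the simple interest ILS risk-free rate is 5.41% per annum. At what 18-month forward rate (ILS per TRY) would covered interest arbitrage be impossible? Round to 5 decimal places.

T = 18/12 years.
ILS accumulates by 1 + 0.0541×18/12 = 1.081150.
Growth of 1 TRY over T: 1 + 0.0312×18/12 = 1.046800.
Forward (ILS per TRY) = 0.1247 × 1.081150 / 1.046800 = 0.1287919.

0.12879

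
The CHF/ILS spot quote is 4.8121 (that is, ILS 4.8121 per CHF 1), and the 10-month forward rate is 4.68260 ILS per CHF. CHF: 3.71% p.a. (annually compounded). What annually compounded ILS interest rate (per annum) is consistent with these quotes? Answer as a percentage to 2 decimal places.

T = 10/12 years.
F/S = 4.6826/4.8121 = 0.9730887 = (growth of ILS) / (growth of CHF).
The CHF side grows by (1 + 0.0371)^(10/12) = 1.0308224.
So the ILS growth factor = 1.0030816.
Annualise: 1.0030816^(12/10) − 1 = 0.003699 = 0.37%.

0.37%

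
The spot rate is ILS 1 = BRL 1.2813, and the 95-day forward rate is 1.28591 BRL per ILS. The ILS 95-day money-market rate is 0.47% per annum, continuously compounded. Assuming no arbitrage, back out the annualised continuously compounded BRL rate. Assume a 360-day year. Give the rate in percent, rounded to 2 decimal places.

1.83%

T = 95/360 years.
F/S = 1.28591/1.2813 = 1.0035979 = (growth of BRL) / (growth of ILS).
ILS growth factor: e^(0.0047×95/360) = 1.001241.
That pins the BRL growth at 1.0048434.
r = ln(1.0048434)/(95/360) = 0.018310 → 1.83%.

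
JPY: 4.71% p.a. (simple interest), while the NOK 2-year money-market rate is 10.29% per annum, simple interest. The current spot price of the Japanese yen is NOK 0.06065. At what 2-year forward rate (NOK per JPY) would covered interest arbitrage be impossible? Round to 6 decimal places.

T = 2 years.
NOK growth factor: 1 + 0.1029×2 = 1.205800.
JPY growth factor: 1 + 0.0471×2 = 1.094200.
Forward (NOK per JPY) = 0.06065 × 1.205800 / 1.094200 = 0.06683583.

0.066836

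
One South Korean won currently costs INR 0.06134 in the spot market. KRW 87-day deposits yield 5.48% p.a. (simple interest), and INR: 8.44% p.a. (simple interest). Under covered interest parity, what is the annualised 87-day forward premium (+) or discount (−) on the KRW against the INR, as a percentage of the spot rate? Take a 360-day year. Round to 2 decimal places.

+2.92%

T = 87/360 years.
CIP forward (INR per KRW) = 0.06134 × 1.0203967/1.0132433 = 0.06177305.
Annualised premium = (F − S)/S × (1/T) = (0.06177305 − 0.06134)/0.06134 ÷ (87/360) = 2.92%.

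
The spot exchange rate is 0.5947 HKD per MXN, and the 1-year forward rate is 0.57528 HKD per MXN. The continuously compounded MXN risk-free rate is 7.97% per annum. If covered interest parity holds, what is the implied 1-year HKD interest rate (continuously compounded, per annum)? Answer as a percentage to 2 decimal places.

T = 1 year.
By CIP, F/S equals the HKD-to-MXN growth ratio: 0.57528/0.5947 = 0.9673449.
MXN growth factor: e^(0.0797×1) = 1.0829621.
Hence g_HKD = 1.0475979.
r = ln(1.0475979)/1 = 0.046500 → 4.65%.

4.65%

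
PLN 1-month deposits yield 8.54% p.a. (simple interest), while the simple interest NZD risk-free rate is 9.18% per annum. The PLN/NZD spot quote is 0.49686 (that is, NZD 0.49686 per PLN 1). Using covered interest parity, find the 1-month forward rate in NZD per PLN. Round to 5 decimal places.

T = 1/12 years.
Growth of 1 NZD over T: 1 + 0.0918×1/12 = 1.007650.
PLN growth factor: 1 + 0.0854×1/12 = 1.0071167.
So F = 0.49686 × 1.007650 / 1.0071167 = 0.4971231 (NZD/PLN).

0.49712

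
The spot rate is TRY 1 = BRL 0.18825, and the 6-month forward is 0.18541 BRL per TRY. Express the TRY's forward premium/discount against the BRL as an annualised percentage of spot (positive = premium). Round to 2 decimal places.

-3.02%

T = 6/12 years.
Period premium: (0.18541 − 0.18825)/0.18825 = -0.0150863.
×(1/T) gives -3.02% p.a.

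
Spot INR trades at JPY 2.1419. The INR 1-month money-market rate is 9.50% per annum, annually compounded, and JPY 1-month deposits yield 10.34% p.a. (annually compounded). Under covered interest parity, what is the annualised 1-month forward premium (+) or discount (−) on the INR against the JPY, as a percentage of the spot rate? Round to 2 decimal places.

T = 1/12 years.
No-arbitrage forward: 2.1419 × 1.0082334 / 1.0075915 = 2.1432645 JPY/INR.
(F − S)/S ÷ T = (2.1432645 − 2.1419)/2.1419/(1/12) = 0.007645 → 0.76%.

+0.76%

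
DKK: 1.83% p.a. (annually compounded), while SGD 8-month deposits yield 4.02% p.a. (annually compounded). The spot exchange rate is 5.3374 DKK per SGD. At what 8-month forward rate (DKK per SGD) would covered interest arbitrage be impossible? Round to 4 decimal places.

5.2622

T = 8/12 years.
Growth of 1 DKK over T: (1 + 0.0183)^(8/12) = 1.0121631.
SGD growth factor: (1 + 0.0402)^(8/12) = 1.0266236.
CIP: F = S · (grow DKK)/(grow SGD) = 5.3374 × 1.0121631/1.0266236 = 5.262220 DKK per SGD.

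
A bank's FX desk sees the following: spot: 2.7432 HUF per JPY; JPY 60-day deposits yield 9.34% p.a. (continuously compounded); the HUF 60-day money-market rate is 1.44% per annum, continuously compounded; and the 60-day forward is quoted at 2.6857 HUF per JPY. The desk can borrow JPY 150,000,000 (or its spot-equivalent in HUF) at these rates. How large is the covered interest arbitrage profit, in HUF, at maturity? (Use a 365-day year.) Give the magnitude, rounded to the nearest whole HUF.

HUF 3,367,248

T = 60/365 years.
Route A — deposit JPY, sell forward: 150,000,000 × 1.01547189401 × 2.6857 = HUF 409,087,929.86.
Route B — convert at spot, deposit HUF: 150,000,000 × 2.7432 × 1.00236992714 = HUF 412,455,177.62.
The quoted forward undervalues JPY, so borrow JPY, convert to HUF at spot, deposit the HUF at 1.44%, and buy JPY forward at 2.6857 to cover the loan.
Profit = 412,455,177.62 − 409,087,929.86 = HUF 3,367,248.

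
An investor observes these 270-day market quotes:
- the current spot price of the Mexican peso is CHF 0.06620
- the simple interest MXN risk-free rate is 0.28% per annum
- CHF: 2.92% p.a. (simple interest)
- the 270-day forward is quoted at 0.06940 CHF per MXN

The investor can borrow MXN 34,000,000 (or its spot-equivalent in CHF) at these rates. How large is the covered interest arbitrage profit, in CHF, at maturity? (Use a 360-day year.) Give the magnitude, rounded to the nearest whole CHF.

T = 270/360 years.
Route A — deposit MXN, sell forward: 34,000,000 × 1.002100 × 0.06940 = CHF 2,364,555.16.
Route B — convert at spot, deposit CHF: 34,000,000 × 0.06620 × 1.021900 = CHF 2,300,092.52.
The quoted forward overvalues MXN, so borrow CHF, buy MXN at spot, deposit the MXN at 0.28%, and sell the proceeds forward at 0.06940.
Arbitrage profit = |2,364,555.16 − 2,300,092.52| = CHF 64,463.

CHF 64,463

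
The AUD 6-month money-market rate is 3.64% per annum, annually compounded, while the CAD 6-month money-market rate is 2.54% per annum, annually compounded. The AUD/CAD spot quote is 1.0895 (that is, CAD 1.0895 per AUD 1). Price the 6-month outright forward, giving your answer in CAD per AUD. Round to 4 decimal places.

T = 6/12 years.
CAD accumulates by (1 + 0.0254)^(6/12) = 1.0126204.
AUD accumulates by (1 + 0.0364)^(6/12) = 1.0180373.
CIP: F = S · (grow CAD)/(grow AUD) = 1.0895 × 1.0126204/1.0180373 = 1.083703 CAD per AUD.

1.0837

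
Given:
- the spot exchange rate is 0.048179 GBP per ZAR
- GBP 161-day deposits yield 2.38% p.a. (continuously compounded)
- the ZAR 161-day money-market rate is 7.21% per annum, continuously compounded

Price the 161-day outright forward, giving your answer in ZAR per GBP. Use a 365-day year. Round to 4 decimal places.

T = 161/365 years.
GBP growth factor: e^(0.0238×161/365) = 1.01055338.
ZAR accumulates by e^(0.0721×161/365) = 1.03231413.
So F = 0.048179 × 1.01055338 / 1.03231413 = 0.047163407 (GBP/ZAR).
Invert for ZAR per GBP: 1 / 0.047163407 = 21.2029.

21.2029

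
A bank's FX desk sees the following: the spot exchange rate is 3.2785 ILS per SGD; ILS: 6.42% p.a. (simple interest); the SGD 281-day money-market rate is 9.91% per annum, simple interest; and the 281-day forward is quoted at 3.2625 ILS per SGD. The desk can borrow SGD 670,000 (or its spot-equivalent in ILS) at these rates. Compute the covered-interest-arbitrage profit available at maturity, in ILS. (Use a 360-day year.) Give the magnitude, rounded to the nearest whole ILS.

ILS 48,289

T = 281/360 years.
Route A — deposit SGD, sell forward: 670,000 × 1.077353056 × 3.2625 = ILS 2,354,959.11.
Route B — convert at spot, deposit ILS: 670,000 × 3.2785 × 1.050111667 = ILS 2,306,670.04.
The quoted forward overvalues SGD, so borrow ILS, buy SGD at spot, deposit the SGD at 9.91%, and sell the proceeds forward at 3.2625.
Arbitrage profit = |2,354,959.11 − 2,306,670.04| = ILS 48,289.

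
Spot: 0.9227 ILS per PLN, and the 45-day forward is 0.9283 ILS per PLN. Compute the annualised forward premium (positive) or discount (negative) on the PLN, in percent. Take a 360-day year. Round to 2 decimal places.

+4.86%

T = 45/360 years.
PLN trades forward at +0.60691% vs spot over the period.
×(1/T) gives 4.86% p.a.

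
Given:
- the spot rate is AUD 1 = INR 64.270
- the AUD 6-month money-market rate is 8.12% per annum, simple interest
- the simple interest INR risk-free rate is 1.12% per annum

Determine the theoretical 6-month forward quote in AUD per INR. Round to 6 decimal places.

0.016101

T = 6/12 years.
Growth of 1 INR over T: 1 + 0.0112×6/12 = 1.005600.
Growth of 1 AUD over T: 1 + 0.0812×6/12 = 1.040600.
So F = 64.27 × 1.005600 / 1.040600 = 62.10831 (INR/AUD).
Quoted the other way: 1/62.10831 = 0.016101 AUD per INR.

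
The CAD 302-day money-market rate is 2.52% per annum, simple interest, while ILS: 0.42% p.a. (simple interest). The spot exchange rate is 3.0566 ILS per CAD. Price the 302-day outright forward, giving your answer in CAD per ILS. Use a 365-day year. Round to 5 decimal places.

T = 302/365 years.
Growth of 1 ILS over T: 1 + 0.0042×302/365 = 1.0034751.
Growth of 1 CAD over T: 1 + 0.0252×302/365 = 1.0208504.
So F = 3.0566 × 1.0034751 / 1.0208504 = 3.004575 (ILS/CAD).
Invert for CAD per ILS: 1 / 3.004575 = 0.33283.

0.33283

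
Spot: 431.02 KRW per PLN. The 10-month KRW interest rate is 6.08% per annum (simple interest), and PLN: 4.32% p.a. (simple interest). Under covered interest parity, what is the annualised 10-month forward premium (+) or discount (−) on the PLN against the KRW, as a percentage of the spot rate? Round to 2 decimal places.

+1.70%

T = 10/12 years.
CIP forward (KRW per PLN) = 431.02 × 1.0506667/1.036000 = 437.12197.
(F − S)/S ÷ T = (437.12197 − 431.02)/431.02/(10/12) = 0.016988 → 1.70%.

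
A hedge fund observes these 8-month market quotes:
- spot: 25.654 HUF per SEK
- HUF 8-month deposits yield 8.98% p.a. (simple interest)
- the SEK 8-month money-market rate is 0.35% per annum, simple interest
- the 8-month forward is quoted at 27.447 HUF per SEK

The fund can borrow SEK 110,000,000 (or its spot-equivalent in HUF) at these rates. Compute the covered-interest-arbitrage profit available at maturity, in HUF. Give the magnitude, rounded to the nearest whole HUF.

HUF 35,334,589

T = 8/12 years.
Invest the SEK and cover forward: 110,000,000 × 1.002333333333 × 27.447 = HUF 3,026,214,730.00.
Convert at spot and invest in HUF: 110,000,000 × 25.654 × 1.059866666667 = HUF 2,990,880,141.33.
The quoted forward overvalues SEK, so borrow HUF, buy SEK at spot, deposit the SEK at 0.35%, and sell the proceeds forward at 27.447.
Arbitrage profit = |3,026,214,730.00 − 2,990,880,141.33| = HUF 35,334,589.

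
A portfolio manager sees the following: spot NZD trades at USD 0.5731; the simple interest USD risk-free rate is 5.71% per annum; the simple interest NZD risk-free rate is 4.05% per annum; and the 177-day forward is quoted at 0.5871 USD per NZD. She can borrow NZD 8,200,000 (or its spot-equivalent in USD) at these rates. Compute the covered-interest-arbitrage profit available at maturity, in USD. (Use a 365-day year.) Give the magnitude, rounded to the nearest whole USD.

USD 79,225

T = 177/365 years.
Route A — deposit NZD, sell forward: 8,200,000 × 1.019639726 × 0.5871 = USD 4,908,769.96.
Route B — convert at spot, deposit USD: 8,200,000 × 0.5731 × 1.027689589 = USD 4,829,545.01.
The quoted forward overvalues NZD, so borrow USD, buy NZD at spot, deposit the NZD at 4.05%, and sell the proceeds forward at 0.5871.
The gap between the two covered legs is USD 79,225.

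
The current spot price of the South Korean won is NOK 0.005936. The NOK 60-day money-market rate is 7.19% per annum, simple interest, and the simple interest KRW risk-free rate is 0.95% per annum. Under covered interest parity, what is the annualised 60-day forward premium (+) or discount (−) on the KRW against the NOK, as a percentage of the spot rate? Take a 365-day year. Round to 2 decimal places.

+6.23%

T = 60/365 years.
F = S · g_NOK/g_KRW = 0.005936 × 1.0118192/1.0015616 = 0.005996794.
(F − S)/S ÷ T = (0.005996794 − 0.005936)/0.005936/(60/365) = 0.062303 → 6.23%.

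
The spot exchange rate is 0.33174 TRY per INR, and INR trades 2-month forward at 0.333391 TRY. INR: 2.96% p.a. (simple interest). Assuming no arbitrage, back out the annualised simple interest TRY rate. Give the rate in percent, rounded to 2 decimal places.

T = 2/12 years.
By CIP, F/S equals the TRY-to-INR growth ratio: 0.333391/0.33174 = 1.0049768.
The INR side grows by 1 + 0.0296×2/12 = 1.0049333.
Hence g_TRY = 1.0099347.
(1.0099347 − 1)/T = 0.059608, i.e. 5.96%.

5.96%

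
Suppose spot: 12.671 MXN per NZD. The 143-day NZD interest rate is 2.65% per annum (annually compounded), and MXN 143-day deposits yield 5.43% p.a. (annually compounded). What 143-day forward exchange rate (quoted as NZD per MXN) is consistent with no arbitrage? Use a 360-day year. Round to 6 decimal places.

T = 143/360 years.
MXN growth factor: (1 + 0.0543)^(143/360) = 1.0212261.
Growth of 1 NZD over T: (1 + 0.0265)^(143/360) = 1.0104435.
Forward (MXN per NZD) = 12.671 × 1.0212261 / 1.0104435 = 12.80621.
Invert for NZD per MXN: 1 / 12.80621 = 0.078087.

0.078087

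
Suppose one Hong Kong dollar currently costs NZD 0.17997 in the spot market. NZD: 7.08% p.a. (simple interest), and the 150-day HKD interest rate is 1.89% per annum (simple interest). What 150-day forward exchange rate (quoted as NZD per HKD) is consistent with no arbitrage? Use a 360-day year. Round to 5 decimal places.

T = 150/360 years.
Growth of 1 NZD over T: 1 + 0.0708×150/360 = 1.029500.
Growth of 1 HKD over T: 1 + 0.0189×150/360 = 1.007875.
So F = 0.17997 × 1.029500 / 1.007875 = 0.1838314 (NZD/HKD).

0.18383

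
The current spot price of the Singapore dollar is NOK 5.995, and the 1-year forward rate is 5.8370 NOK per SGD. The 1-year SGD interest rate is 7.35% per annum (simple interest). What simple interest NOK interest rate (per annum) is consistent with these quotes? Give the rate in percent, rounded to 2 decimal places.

T = 1 year.
CIP gives F = S · g_NOK/g_SGD, so g_NOK/g_SGD = 5.837/5.995 = 0.9736447.
SGD growth factor: 1 + 0.0735×1 = 1.073500.
So the NOK growth factor = 1.0452076.
(1.0452076 − 1)/T = 0.045208, i.e. 4.52%.

4.52%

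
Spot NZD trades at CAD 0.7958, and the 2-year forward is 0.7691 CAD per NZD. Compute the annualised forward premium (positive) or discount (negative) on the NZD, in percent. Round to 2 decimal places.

T = 2 years.
NZD trades forward at -3.35511% vs spot over the period.
Per annum: -0.0335511 / 2 = -0.016776 = -1.68%.

-1.68%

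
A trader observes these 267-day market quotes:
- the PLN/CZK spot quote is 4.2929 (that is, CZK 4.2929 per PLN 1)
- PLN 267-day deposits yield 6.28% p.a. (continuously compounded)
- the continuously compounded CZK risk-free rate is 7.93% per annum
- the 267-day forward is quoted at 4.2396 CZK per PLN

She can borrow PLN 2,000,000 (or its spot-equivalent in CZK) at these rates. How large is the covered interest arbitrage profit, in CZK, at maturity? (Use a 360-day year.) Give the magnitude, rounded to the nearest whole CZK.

CZK 222,437

T = 267/360 years.
Invest the PLN and cover forward: 2,000,000 × 1.047678398 × 4.2396 = CZK 8,883,474.67.
Convert at spot and invest in CZK: 2,000,000 × 4.2929 × 1.060578132 = CZK 9,105,911.73.
The quoted forward undervalues PLN, so borrow PLN, convert to CZK at spot, deposit the CZK at 7.93%, and buy PLN forward at 4.2396 to cover the loan.
Profit = 9,105,911.73 − 8,883,474.67 = CZK 222,437.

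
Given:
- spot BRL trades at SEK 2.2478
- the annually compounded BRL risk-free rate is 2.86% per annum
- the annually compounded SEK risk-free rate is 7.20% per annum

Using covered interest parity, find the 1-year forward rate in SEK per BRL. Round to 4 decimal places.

2.3426

T = 1 year.
SEK growth factor: (1 + 0.0720)^1 = 1.072000.
BRL growth factor: (1 + 0.0286)^1 = 1.028600.
So F = 2.2478 × 1.072000 / 1.028600 = 2.342642 (SEK/BRL).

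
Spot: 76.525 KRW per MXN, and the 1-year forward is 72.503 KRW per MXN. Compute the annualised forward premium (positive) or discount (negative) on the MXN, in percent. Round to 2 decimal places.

-5.26%

T = 1 year.
MXN trades forward at -5.25580% vs spot over the period.
Annualise by dividing by T: -0.0525580 / 1 = -0.052558 → -5.26%.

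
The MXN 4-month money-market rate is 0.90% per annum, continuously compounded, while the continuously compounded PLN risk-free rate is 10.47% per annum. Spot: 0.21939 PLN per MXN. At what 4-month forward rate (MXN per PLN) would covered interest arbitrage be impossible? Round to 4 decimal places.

4.4150

T = 4/12 years.
PLN growth factor: e^(0.1047×4/12) = 1.0355162.
MXN growth factor: e^(0.0090×4/12) = 1.0030045.
Forward (PLN per MXN) = 0.21939 × 1.0355162 / 1.0030045 = 0.2265014.
Invert for MXN per PLN: 1 / 0.2265014 = 4.4150.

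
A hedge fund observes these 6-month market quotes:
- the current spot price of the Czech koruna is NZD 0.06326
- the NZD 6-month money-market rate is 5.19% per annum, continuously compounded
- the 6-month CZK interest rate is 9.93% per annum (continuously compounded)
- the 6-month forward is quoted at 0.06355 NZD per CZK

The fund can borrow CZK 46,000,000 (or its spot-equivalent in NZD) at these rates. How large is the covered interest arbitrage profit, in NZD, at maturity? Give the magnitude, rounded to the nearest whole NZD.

T = 6/12 years.
Route A — deposit CZK, sell forward: 46,000,000 × 1.050903216 × 0.06355 = NZD 3,072,105.37.
Route B — convert at spot, deposit NZD: 46,000,000 × 0.06326 × 1.026289633 = NZD 2,986,461.78.
The quoted forward overvalues CZK, so borrow NZD, buy CZK at spot, deposit the CZK at 9.93%, and sell the proceeds forward at 0.06355.
Arbitrage profit = |3,072,105.37 − 2,986,461.78| = NZD 85,644.

NZD 85,644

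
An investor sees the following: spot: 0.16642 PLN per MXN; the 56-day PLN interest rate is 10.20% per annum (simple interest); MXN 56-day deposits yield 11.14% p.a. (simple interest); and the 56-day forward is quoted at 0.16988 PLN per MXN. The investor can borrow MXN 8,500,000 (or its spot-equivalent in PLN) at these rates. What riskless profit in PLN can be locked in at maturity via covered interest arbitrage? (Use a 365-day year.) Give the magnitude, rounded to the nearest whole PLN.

T = 56/365 years.
Keep in MXN, deliver into the forward: 8,500,000·1.017091507·0.16988 = PLN 1,468,659.79.
Swap to PLN now, deposit: 8,500,000·0.16642·1.015649315 = PLN 1,436,707.05.
The quoted forward overvalues MXN, so borrow PLN, buy MXN at spot, deposit the MXN at 11.14%, and sell the proceeds forward at 0.16988.
Arbitrage profit = |1,468,659.79 − 1,436,707.05| = PLN 31,953.

PLN 31,953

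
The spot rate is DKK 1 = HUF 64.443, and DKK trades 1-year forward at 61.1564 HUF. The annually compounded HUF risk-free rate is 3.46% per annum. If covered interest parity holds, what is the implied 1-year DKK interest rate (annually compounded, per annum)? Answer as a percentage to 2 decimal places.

T = 1 year.
By CIP, F/S equals the HUF-to-DKK growth ratio: 61.1564/64.443 = 0.9489999.
The HUF side grows by (1 + 0.0346)^1 = 1.034600.
Hence g_DKK = 1.0902003.
Annualise: 1.0902003^(1/1) − 1 = 0.090200 = 9.02%.

9.02%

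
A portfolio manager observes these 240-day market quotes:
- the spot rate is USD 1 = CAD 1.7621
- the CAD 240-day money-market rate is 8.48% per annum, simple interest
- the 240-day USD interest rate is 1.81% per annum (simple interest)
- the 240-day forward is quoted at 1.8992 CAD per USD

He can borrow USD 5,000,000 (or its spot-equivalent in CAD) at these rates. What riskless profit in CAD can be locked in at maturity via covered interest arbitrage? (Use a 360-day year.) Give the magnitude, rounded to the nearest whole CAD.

CAD 301,998

T = 240/360 years.
Invest the USD and cover forward: 5,000,000 × 1.012066667 × 1.8992 = CAD 9,610,585.07.
Convert at spot and invest in CAD: 5,000,000 × 1.7621 × 1.056533333 = CAD 9,308,586.93.
The quoted forward overvalues USD, so borrow CAD, buy USD at spot, deposit the USD at 1.81%, and sell the proceeds forward at 1.8992.
The gap between the two covered legs is CAD 301,998.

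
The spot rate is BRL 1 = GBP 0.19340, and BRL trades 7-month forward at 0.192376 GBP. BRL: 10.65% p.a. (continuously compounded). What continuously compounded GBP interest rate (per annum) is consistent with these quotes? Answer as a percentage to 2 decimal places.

9.74%

T = 7/12 years.
By CIP, F/S equals the GBP-to-BRL growth ratio: 0.192376/0.1934 = 0.9947053.
The BRL side grows by e^(0.1065×7/12) = 1.0640953.
That pins the GBP growth at 1.0584612.
Take logs: ln 1.0584612 / (7/12) = 0.097399, so 9.74%.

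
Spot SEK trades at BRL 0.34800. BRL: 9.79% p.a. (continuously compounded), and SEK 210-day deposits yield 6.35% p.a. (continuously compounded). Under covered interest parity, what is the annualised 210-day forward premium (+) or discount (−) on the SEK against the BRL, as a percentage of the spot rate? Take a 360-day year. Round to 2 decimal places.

+3.47%

T = 210/360 years.
F = S · g_BRL/g_SEK = 0.348 × 1.0587705/1.0377363 = 0.35505372.
Annualised premium = (F − S)/S × (1/T) = (0.35505372 − 0.348)/0.348 ÷ (210/360) = 3.47%.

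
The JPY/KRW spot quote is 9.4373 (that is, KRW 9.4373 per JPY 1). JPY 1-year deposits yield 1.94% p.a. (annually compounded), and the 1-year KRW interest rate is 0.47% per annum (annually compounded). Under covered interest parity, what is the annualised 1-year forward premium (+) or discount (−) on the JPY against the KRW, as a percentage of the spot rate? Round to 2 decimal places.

-1.44%

T = 1 year.
CIP forward (KRW per JPY) = 9.4373 × 1.004700/1.019400 = 9.3012118.
Annualised premium = (F − S)/S × (1/T) = (9.3012118 − 9.4373)/9.4373 ÷ 1 = -1.44%.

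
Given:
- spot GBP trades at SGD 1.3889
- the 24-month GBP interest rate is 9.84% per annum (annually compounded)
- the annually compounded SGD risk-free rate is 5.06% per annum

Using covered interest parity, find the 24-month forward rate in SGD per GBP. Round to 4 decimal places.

1.2706

T = 2 years.
SGD accumulates by (1 + 0.0506)^2 = 1.1037604.
Growth of 1 GBP over T: (1 + 0.0984)^2 = 1.2064826.
Forward (SGD per GBP) = 1.3889 × 1.1037604 / 1.2064826 = 1.270646.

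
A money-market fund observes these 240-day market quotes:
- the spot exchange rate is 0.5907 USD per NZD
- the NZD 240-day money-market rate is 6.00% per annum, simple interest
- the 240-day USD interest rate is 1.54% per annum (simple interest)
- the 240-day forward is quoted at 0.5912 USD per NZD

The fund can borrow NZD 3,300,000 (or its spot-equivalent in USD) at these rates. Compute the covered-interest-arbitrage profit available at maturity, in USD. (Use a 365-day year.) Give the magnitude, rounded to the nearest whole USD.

USD 58,881

T = 240/365 years.
Route A — deposit NZD, sell forward: 3,300,000 × 1.039452055 × 0.5912 = USD 2,027,929.38.
Route B — convert at spot, deposit USD: 3,300,000 × 0.5907 × 1.010126027 = USD 1,969,048.77.
The quoted forward overvalues NZD, so borrow USD, buy NZD at spot, deposit the NZD at 6.00%, and sell the proceeds forward at 0.5912.
Arbitrage profit = |2,027,929.38 − 1,969,048.77| = USD 58,881.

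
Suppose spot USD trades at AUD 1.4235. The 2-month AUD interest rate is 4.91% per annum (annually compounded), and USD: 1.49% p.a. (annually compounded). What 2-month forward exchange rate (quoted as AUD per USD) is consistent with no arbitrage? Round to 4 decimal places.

1.4314

T = 2/12 years.
AUD accumulates by (1 + 0.0491)^(2/12) = 1.0080208.
Growth of 1 USD over T: (1 + 0.0149)^(2/12) = 1.0024681.
Forward (AUD per USD) = 1.4235 × 1.0080208 / 1.0024681 = 1.431385.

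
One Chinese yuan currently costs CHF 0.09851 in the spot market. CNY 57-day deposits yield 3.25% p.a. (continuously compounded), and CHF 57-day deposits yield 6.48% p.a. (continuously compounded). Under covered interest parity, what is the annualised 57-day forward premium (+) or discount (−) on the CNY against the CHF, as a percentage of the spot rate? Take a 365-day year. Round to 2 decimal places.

T = 57/365 years.
F = S · g_CHF/g_CNY = 0.09851 × 1.0101708/1.0050882 = 0.09900815.
Annualised premium = (F − S)/S × (1/T) = (0.09900815 − 0.09851)/0.09851 ÷ (57/365) = 3.24%.

+3.24%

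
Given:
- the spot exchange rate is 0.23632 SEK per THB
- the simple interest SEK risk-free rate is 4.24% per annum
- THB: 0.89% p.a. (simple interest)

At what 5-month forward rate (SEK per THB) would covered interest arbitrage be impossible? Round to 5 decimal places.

0.23961

T = 5/12 years.
SEK accumulates by 1 + 0.0424×5/12 = 1.0176667.
Growth of 1 THB over T: 1 + 0.0089×5/12 = 1.0037083.
Forward (SEK per THB) = 0.23632 × 1.0176667 / 1.0037083 = 0.2396065.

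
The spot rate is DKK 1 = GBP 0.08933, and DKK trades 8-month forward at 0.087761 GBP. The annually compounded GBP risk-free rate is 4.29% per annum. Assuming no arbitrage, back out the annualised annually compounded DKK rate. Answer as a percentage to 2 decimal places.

7.10%

T = 8/12 years.
By CIP, F/S equals the GBP-to-DKK growth ratio: 0.087761/0.08933 = 0.9824359.
GBP growth factor: (1 + 0.0429)^(8/12) = 1.0283993.
That pins the DKK growth at 1.0467851.
Annualise: 1.0467851^(12/8) − 1 = 0.070992 = 7.10%.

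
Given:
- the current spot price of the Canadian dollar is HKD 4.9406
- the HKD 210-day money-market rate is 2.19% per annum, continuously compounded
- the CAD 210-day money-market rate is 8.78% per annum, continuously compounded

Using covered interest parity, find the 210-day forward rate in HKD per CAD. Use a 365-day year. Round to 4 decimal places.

T = 210/365 years.
HKD growth factor: e^(0.0219×210/365) = 1.0126797.
Growth of 1 CAD over T: e^(0.0878×210/365) = 1.0518127.
Forward (HKD per CAD) = 4.9406 × 1.0126797 / 1.0518127 = 4.756784.

4.7568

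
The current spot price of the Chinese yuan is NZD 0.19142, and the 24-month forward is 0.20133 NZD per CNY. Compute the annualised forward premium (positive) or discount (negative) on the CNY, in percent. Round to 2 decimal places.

T = 2 years.
(F − S)/S = (0.20133 − 0.19142)/0.19142 = 0.0517710.
×(1/T) gives 2.59% p.a.

+2.59%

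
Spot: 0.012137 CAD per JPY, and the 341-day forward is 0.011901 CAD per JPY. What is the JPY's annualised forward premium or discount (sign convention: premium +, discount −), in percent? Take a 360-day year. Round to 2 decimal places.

-2.05%

T = 341/360 years.
(F − S)/S = (0.011901 − 0.012137)/0.012137 = -0.0194447.
Per annum: -0.0194447 / (341/360) = -0.020528 = -2.05%.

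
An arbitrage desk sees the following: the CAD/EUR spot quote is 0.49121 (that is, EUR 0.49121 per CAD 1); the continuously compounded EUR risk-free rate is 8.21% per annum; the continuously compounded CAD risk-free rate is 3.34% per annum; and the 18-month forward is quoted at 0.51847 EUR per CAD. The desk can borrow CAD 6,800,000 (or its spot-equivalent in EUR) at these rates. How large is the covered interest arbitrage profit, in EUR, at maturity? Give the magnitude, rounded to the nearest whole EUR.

EUR 71,251

T = 18/12 years.
Keep in CAD, deliver into the forward: 6,800,000·1.051376229·0.51847 = EUR 3,706,727.83.
Swap to EUR now, deposit: 6,800,000·0.49121·1.131054066 = EUR 3,777,978.46.
The quoted forward undervalues CAD, so borrow CAD, convert to EUR at spot, deposit the EUR at 8.21%, and buy CAD forward at 0.51847 to cover the loan.
Arbitrage profit = |3,706,727.83 − 3,777,978.46| = EUR 71,251.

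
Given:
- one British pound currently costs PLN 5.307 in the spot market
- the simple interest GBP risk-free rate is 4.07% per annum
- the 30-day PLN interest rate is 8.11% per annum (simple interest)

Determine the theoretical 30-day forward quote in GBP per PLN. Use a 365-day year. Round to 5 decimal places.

T = 30/365 years.
PLN accumulates by 1 + 0.0811×30/365 = 1.0066658.
GBP accumulates by 1 + 0.0407×30/365 = 1.0033452.
So F = 5.307 × 1.0066658 / 1.0033452 = 5.324564 (PLN/GBP).
Quoted the other way: 1/5.324564 = 0.18781 GBP per PLN.

0.18781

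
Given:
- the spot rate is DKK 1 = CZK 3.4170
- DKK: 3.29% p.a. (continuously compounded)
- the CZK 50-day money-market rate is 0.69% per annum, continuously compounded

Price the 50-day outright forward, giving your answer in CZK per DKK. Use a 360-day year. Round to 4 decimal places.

3.4047

T = 50/360 years.
CZK growth factor: e^(0.0069×50/360) = 1.0009588.
Growth of 1 DKK over T: e^(0.0329×50/360) = 1.0045799.
CIP: F = S · (grow CZK)/(grow DKK) = 3.417 × 1.0009588/1.0045799 = 3.404683 CZK per DKK.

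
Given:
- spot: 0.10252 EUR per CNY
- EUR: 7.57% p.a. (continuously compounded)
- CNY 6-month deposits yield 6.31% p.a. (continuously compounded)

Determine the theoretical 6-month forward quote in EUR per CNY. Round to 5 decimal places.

T = 6/12 years.
EUR growth factor: e^(0.0757×6/12) = 1.0385754.
CNY growth factor: e^(0.0631×6/12) = 1.032053.
Forward (EUR per CNY) = 0.10252 × 1.0385754 / 1.032053 = 0.1031679.

0.10317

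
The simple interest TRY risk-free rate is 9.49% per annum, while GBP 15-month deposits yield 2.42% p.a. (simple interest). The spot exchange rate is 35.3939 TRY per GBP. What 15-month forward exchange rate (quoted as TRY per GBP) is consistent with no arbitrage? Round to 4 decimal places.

38.4300

T = 15/12 years.
Growth of 1 TRY over T: 1 + 0.0949×15/12 = 1.118625.
GBP accumulates by 1 + 0.0242×15/12 = 1.030250.
So F = 35.3939 × 1.118625 / 1.030250 = 38.429994 (TRY/GBP).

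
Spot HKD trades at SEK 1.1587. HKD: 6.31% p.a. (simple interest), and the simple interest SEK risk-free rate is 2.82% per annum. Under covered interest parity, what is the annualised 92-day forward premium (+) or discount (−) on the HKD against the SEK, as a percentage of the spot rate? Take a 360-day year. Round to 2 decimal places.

-3.43%

T = 92/360 years.
No-arbitrage forward: 1.1587 × 1.0072067 / 1.0161256 = 1.1485297 SEK/HKD.
Annualised premium = (F − S)/S × (1/T) = (1.1485297 − 1.1587)/1.1587 ÷ (92/360) = -3.43%.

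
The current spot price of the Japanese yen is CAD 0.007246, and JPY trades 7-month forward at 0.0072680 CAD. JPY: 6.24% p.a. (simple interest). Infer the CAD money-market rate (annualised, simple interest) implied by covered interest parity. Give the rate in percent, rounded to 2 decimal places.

6.78%

T = 7/12 years.
F/S = 0.007268/0.007246 = 1.0030362 = (growth of CAD) / (growth of JPY).
JPY growth factor: 1 + 0.0624×7/12 = 1.036400.
So the CAD growth factor = 1.0395467.
(1.0395467 − 1)/T = 0.067794, i.e. 6.78%.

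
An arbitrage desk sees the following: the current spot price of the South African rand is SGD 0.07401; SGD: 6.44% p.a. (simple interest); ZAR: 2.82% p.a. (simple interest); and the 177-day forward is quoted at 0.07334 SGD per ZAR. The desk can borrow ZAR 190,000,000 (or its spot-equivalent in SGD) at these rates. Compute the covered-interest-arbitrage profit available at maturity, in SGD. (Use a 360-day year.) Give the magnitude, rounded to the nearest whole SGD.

T = 177/360 years.
Invest the ZAR and cover forward: 190,000,000 × 1.013865 × 0.07334 = SGD 14,127,803.23.
Convert at spot and invest in SGD: 190,000,000 × 0.07401 × 1.0316633333 = SGD 14,507,146.63.
The quoted forward undervalues ZAR, so borrow ZAR, convert to SGD at spot, deposit the SGD at 6.44%, and buy ZAR forward at 0.07334 to cover the loan.
The gap between the two covered legs is SGD 379,343.

SGD 379,343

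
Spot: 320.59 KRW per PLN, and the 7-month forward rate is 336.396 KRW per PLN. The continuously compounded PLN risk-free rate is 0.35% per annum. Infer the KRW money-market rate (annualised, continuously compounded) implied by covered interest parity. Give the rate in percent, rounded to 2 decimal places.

8.60%

T = 7/12 years.
CIP gives F = S · g_KRW/g_PLN, so g_KRW/g_PLN = 336.396/320.59 = 1.0493028.
The PLN side grows by e^(0.0035×7/12) = 1.0020438.
So the KRW growth factor = 1.0514474.
Take logs: ln 1.0514474 / (7/12) = 0.086002, so 8.60%.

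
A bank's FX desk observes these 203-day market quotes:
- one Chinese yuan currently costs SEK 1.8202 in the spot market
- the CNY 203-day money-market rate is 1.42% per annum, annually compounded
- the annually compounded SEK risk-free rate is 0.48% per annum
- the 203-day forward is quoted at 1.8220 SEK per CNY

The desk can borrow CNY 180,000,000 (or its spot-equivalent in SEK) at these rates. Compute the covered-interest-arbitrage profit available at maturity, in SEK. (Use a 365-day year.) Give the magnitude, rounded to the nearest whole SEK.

SEK 2,032,245

T = 203/365 years.
Route A — deposit CNY, sell forward: 180,000,000 × 1.0078728159 × 1.8220 = SEK 330,541,968.70.
Route B — convert at spot, deposit SEK: 180,000,000 × 1.8202 × 1.00266675193 = SEK 328,509,723.94.
The quoted forward overvalues CNY, so borrow SEK, buy CNY at spot, deposit the CNY at 1.42%, and sell the proceeds forward at 1.8220.
Arbitrage profit = |330,541,968.70 − 328,509,723.94| = SEK 2,032,245.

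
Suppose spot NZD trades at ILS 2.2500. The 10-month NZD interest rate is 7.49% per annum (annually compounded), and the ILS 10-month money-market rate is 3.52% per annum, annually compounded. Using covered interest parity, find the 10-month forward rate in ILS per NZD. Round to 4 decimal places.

T = 10/12 years.
Growth of 1 ILS over T: (1 + 0.0352)^(10/12) = 1.0292484.
Growth of 1 NZD over T: (1 + 0.0749)^(10/12) = 1.062038.
CIP: F = S · (grow ILS)/(grow NZD) = 2.25 × 1.0292484/1.062038 = 2.180533 ILS per NZD.

2.1805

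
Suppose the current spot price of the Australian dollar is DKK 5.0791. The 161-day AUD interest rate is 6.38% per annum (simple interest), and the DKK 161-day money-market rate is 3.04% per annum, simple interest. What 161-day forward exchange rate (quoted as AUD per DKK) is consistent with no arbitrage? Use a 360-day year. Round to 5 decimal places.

0.19979

T = 161/360 years.
DKK growth factor: 1 + 0.0304×161/360 = 1.0135956.
Growth of 1 AUD over T: 1 + 0.0638×161/360 = 1.0285328.
CIP: F = S · (grow DKK)/(grow AUD) = 5.0791 × 1.0135956/1.0285328 = 5.005337 DKK per AUD.
Invert for AUD per DKK: 1 / 5.005337 = 0.19979.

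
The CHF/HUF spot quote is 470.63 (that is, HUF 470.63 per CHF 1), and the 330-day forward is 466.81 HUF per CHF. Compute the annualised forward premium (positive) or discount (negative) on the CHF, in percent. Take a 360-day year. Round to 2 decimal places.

-0.89%

T = 330/360 years.
CHF trades forward at -0.81168% vs spot over the period.
×(1/T) gives -0.89% p.a.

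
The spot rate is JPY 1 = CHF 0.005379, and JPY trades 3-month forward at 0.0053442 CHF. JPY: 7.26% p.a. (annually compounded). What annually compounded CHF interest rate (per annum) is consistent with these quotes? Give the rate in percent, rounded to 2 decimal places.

T = 3/12 years.
By CIP, F/S equals the CHF-to-JPY growth ratio: 0.0053442/0.005379 = 0.9935304.
The JPY side grows by (1 + 0.0726)^(3/12) = 1.0176758.
So the CHF growth factor = 1.0110918.
Annualise: 1.0110918^(12/3) − 1 = 0.045111 = 4.51%.

4.51%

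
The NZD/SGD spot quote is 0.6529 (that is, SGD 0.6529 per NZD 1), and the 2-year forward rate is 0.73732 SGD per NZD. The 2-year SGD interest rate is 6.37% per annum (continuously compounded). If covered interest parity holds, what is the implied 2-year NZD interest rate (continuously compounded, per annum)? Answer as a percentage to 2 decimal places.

T = 2 years.
CIP gives F = S · g_SGD/g_NZD, so g_SGD/g_NZD = 0.73732/0.6529 = 1.1293000.
The SGD side grows by e^(0.0637×2) = 1.1358713.
Hence g_NZD = 1.0058189.
Take logs: ln 1.0058189 / 2 = 0.002901, so 0.29%.

0.29%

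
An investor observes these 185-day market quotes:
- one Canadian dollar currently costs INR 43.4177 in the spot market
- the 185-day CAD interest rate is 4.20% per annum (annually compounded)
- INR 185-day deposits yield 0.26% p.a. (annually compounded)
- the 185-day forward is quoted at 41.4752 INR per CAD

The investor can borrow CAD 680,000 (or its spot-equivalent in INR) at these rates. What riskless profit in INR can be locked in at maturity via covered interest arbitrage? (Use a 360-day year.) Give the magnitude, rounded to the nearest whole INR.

T = 185/360 years.
Route A — deposit CAD, sell forward: 680,000 × 1.0213674713 × 41.4752 = INR 28,805,765.70.
Route B — convert at spot, deposit INR: 680,000 × 43.4177 × 1.0013352678 = INR 29,563,458.49.
The quoted forward undervalues CAD, so borrow CAD, convert to INR at spot, deposit the INR at 0.26%, and buy CAD forward at 41.4752 to cover the loan.
Arbitrage profit = |28,805,765.70 − 29,563,458.49| = INR 757,693.

INR 757,693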